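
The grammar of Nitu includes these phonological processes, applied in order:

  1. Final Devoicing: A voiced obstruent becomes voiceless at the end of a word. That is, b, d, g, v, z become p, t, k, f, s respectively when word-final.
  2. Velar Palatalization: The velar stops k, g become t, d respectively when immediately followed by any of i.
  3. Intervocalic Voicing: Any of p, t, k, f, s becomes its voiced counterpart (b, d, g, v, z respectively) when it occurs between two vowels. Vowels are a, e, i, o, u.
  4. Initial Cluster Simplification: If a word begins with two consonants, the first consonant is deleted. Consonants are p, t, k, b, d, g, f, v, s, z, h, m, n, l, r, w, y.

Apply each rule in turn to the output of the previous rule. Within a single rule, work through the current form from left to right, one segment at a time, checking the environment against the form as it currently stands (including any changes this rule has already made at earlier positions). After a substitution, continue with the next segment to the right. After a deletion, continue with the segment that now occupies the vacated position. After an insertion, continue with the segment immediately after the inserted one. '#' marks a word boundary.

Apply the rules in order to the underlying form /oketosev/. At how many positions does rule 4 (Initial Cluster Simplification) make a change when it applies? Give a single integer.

0

1 Final Devoicing: [oketosev] → [oketosef]
2 Velar Palatalization: no change — [oketosef]
3 Intervocalic Voicing: [oketosef] → [ogedozef]
4 Initial Cluster Simplification: no change — [ogedozef]
Rule 4 changed 0 position(s).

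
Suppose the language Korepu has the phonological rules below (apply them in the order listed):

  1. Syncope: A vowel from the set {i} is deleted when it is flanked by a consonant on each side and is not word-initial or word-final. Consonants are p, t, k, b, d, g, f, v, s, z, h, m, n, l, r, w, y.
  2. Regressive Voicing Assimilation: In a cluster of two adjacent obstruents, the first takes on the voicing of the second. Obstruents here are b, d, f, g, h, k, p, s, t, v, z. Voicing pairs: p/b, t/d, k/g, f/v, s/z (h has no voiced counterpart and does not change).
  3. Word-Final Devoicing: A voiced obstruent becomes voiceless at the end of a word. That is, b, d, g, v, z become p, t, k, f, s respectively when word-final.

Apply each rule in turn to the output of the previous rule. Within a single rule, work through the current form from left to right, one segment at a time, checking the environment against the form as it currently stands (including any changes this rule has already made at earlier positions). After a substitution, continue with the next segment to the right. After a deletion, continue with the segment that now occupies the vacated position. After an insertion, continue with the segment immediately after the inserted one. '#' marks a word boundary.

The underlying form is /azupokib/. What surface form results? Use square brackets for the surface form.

[azupogp]

1 Syncope: [azupokib] → [azupokb]
2 Regressive Voicing Assimilation: [azupokb] → [azupogb]
3 Word-Final Devoicing: [azupogb] → [azupogp]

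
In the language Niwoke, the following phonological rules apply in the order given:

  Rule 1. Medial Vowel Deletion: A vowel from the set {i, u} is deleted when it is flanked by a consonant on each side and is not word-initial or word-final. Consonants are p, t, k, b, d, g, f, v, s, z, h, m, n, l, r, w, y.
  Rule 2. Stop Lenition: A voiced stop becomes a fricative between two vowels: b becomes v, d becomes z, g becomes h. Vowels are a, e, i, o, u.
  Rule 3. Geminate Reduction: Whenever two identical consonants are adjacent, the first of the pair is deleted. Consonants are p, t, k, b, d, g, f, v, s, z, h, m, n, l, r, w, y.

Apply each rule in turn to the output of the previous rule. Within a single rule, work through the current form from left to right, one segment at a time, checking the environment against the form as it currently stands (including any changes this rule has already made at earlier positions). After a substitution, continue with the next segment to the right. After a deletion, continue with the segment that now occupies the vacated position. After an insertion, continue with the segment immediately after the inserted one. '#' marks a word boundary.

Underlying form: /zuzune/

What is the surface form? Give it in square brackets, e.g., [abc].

[zne]

Rule 1 Medial Vowel Deletion: [zuzune] → [zzne]
Rule 2 Stop Lenition: no change — [zzne]
Rule 3 Geminate Reduction: [zzne] → [zne]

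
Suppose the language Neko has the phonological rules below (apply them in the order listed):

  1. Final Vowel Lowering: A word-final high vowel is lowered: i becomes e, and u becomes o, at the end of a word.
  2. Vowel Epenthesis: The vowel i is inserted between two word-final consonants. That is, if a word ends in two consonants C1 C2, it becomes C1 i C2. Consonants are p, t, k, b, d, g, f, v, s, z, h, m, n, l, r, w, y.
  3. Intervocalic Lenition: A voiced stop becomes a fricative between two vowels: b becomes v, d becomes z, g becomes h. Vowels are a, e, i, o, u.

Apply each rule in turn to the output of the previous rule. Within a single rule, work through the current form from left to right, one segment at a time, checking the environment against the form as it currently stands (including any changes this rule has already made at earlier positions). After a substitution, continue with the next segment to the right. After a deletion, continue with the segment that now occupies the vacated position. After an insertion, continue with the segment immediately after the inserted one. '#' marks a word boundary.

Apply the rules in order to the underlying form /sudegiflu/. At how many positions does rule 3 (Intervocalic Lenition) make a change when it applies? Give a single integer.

1 Final Vowel Lowering: [sudegiflu] → [sudegiflo]
2 Vowel Epenthesis: no change — [sudegiflo]
3 Intervocalic Lenition: [sudegiflo] → [suzehiflo]
Rule 3 changed 2 position(s).

2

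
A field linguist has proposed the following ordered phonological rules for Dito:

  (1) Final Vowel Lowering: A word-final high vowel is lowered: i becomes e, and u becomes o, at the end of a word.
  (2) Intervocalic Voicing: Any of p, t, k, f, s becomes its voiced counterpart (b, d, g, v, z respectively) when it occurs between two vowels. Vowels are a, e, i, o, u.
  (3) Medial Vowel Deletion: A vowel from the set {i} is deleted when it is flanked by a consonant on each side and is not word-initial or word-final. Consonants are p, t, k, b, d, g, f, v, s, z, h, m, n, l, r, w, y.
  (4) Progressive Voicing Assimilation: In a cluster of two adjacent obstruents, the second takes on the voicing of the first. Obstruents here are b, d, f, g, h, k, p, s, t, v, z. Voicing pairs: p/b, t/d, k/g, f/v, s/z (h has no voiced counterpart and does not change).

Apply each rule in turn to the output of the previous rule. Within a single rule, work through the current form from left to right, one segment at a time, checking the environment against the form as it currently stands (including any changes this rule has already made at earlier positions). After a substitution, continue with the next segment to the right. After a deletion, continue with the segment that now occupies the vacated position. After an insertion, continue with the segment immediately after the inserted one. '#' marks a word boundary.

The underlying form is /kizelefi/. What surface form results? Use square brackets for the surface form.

[kseleve]

(1) Final Vowel Lowering: [kizelefi] → [kizelefe]
(2) Intervocalic Voicing: [kizelefe] → [kizeleve]
(3) Medial Vowel Deletion: [kizeleve] → [kzeleve]
(4) Progressive Voicing Assimilation: [kzeleve] → [kseleve]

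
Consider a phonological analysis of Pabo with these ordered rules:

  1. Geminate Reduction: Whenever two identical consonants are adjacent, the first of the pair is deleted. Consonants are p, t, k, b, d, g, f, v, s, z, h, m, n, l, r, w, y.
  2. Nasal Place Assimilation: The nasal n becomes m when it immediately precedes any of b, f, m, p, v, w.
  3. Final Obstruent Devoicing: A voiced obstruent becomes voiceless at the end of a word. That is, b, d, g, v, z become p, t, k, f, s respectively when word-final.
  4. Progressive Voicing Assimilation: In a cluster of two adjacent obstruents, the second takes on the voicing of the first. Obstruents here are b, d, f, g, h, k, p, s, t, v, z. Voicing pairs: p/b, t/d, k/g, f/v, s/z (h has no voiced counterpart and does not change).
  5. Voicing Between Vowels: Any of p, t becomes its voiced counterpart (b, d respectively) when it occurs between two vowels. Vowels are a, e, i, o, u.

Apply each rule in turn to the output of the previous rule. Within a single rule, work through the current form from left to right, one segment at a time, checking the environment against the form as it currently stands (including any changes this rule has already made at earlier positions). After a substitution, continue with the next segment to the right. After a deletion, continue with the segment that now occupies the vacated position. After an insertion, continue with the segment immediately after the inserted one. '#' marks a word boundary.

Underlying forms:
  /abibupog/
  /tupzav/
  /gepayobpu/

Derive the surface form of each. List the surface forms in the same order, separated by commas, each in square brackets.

/abibupog/:
  1 Geminate Reduction: no change — [abibupog]
  2 Nasal Place Assimilation: no change — [abibupog]
  3 Final Obstruent Devoicing: [abibupog] → [abibupok]
  4 Progressive Voicing Assimilation: no change — [abibupok]
  5 Voicing Between Vowels: [abibupok] → [abibubok]
/tupzav/:
  1 Geminate Reduction: no change — [tupzav]
  2 Nasal Place Assimilation: no change — [tupzav]
  3 Final Obstruent Devoicing: [tupzav] → [tupzaf]
  4 Progressive Voicing Assimilation: [tupzaf] → [tupsaf]
  5 Voicing Between Vowels: no change — [tupsaf]
/gepayobpu/:
  1 Geminate Reduction: no change — [gepayobpu]
  2 Nasal Place Assimilation: no change — [gepayobpu]
  3 Final Obstruent Devoicing: no change — [gepayobpu]
  4 Progressive Voicing Assimilation: [gepayobpu] → [gepayobbu]
  5 Voicing Between Vowels: [gepayobbu] → [gebayobbu]

[abibubok], [tupsaf], [gebayobbu]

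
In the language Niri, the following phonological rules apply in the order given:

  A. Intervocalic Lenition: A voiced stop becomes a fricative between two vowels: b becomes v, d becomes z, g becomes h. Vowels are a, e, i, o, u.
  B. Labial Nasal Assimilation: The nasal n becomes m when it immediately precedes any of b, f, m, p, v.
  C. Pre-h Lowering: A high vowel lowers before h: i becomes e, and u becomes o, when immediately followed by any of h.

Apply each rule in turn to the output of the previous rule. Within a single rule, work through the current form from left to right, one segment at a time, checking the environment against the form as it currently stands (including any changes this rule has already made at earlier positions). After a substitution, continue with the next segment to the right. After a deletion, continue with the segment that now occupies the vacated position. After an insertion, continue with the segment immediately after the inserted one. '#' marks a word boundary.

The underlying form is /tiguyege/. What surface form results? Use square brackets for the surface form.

A Intervocalic Lenition: [tiguyege] → [tihuyehe]
B Labial Nasal Assimilation: no change — [tihuyehe]
C Pre-h Lowering: [tihuyehe] → [tehuyehe]

[tehuyehe]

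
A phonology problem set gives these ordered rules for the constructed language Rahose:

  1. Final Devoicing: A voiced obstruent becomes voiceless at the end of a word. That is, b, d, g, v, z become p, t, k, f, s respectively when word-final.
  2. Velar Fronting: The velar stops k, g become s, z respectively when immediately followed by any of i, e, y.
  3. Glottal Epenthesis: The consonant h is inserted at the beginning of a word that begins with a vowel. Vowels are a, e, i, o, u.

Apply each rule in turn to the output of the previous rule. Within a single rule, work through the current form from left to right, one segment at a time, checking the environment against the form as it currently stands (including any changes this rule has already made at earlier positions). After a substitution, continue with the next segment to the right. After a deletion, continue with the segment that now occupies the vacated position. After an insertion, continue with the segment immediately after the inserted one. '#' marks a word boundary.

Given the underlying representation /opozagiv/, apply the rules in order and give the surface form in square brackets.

[hopozazif]

1 Final Devoicing: [opozagiv] → [opozagif]
2 Velar Fronting: [opozagif] → [opozazif]
3 Glottal Epenthesis: [opozazif] → [hopozazif]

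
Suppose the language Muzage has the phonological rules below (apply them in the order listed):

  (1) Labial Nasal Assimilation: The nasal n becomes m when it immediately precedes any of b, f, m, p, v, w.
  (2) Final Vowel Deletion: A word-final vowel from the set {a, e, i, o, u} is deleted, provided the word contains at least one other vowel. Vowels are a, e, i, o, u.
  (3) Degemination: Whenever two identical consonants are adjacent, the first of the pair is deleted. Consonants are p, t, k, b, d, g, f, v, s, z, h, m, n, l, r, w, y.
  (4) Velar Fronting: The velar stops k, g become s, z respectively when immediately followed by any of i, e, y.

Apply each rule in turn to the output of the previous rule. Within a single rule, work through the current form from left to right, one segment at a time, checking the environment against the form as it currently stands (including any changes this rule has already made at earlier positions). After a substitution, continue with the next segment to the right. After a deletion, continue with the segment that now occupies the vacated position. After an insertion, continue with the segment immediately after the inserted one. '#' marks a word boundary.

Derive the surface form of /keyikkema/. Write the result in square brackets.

(1) Labial Nasal Assimilation: no change — [keyikkema]
(2) Final Vowel Deletion: [keyikkema] → [keyikkem]
(3) Degemination: [keyikkem] → [keyikem]
(4) Velar Fronting: [keyikem] → [seyisem]

[seyisem]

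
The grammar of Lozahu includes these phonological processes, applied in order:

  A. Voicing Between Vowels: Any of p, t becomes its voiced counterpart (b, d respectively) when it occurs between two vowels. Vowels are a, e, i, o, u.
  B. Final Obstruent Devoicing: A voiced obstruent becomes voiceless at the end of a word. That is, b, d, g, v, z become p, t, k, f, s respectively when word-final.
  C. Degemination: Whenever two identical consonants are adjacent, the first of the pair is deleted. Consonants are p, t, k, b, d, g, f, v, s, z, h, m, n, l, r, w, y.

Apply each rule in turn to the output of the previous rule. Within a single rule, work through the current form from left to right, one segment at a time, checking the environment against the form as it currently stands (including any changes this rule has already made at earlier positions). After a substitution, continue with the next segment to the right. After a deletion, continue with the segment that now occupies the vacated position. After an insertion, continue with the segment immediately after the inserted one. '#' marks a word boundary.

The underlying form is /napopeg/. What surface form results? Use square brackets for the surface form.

[nabobek]

A Voicing Between Vowels: [napopeg] → [nabobeg]
B Final Obstruent Devoicing: [nabobeg] → [nabobek]
C Degemination: no change — [nabobek]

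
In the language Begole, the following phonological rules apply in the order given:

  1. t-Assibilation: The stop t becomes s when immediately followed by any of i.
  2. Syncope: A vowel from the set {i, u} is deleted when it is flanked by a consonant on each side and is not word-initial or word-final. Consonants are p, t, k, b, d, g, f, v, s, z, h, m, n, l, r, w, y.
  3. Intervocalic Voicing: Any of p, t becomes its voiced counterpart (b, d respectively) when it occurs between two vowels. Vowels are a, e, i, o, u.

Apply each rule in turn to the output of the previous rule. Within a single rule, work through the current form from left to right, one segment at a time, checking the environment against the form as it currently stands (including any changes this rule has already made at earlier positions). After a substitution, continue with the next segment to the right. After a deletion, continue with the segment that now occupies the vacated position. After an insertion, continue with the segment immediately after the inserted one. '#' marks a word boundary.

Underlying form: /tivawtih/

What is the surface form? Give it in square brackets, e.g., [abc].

[svawsh]

1 t-Assibilation: [tivawtih] → [sivawsih]
2 Syncope: [sivawsih] → [svawsh]
3 Intervocalic Voicing: no change — [svawsh]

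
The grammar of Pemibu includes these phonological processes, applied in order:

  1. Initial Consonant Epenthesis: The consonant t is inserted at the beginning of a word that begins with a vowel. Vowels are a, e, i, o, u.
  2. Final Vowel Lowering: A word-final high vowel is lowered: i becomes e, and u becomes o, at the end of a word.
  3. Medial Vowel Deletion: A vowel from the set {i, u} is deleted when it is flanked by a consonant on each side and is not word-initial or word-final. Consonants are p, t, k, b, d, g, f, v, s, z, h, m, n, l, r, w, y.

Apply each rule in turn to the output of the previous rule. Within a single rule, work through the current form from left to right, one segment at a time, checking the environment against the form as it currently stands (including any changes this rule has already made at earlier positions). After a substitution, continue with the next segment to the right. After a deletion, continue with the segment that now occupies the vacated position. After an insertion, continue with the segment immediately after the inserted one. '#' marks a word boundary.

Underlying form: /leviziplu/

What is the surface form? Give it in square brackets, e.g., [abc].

1 Initial Consonant Epenthesis: no change — [leviziplu]
2 Final Vowel Lowering: [leviziplu] → [leviziplo]
3 Medial Vowel Deletion: [leviziplo] → [levzplo]

[levzplo]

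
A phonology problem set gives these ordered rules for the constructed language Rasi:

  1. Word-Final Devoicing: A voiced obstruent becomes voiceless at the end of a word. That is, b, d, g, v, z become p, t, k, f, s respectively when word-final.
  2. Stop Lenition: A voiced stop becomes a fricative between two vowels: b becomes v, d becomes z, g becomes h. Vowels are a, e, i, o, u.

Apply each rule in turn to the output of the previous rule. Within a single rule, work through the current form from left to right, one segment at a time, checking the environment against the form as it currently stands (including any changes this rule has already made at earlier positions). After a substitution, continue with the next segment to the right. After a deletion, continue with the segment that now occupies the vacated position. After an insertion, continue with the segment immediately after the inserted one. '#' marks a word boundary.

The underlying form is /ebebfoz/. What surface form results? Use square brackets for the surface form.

[evebfos]

1 Word-Final Devoicing: [ebebfoz] → [ebebfos]
2 Stop Lenition: [ebebfos] → [evebfos]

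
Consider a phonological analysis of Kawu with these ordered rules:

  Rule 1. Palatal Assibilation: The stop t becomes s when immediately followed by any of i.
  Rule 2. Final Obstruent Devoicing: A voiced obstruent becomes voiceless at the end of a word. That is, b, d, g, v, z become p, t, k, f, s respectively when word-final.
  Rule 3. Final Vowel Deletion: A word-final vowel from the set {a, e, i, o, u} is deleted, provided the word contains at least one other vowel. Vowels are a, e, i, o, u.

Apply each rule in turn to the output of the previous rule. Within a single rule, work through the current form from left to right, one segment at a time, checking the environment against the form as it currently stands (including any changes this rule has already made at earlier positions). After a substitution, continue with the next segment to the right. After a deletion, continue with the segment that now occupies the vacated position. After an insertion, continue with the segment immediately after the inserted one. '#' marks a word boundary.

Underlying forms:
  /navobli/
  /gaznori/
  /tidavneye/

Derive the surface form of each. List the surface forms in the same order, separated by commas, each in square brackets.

[navobl], [gaznor], [sidavney]

/navobli/:
  Rule 1 Palatal Assibilation: no change — [navobli]
  Rule 2 Final Obstruent Devoicing: no change — [navobli]
  Rule 3 Final Vowel Deletion: [navobli] → [navobl]
/gaznori/:
  Rule 1 Palatal Assibilation: no change — [gaznori]
  Rule 2 Final Obstruent Devoicing: no change — [gaznori]
  Rule 3 Final Vowel Deletion: [gaznori] → [gaznor]
/tidavneye/:
  Rule 1 Palatal Assibilation: [tidavneye] → [sidavneye]
  Rule 2 Final Obstruent Devoicing: no change — [sidavneye]
  Rule 3 Final Vowel Deletion: [sidavneye] → [sidavney]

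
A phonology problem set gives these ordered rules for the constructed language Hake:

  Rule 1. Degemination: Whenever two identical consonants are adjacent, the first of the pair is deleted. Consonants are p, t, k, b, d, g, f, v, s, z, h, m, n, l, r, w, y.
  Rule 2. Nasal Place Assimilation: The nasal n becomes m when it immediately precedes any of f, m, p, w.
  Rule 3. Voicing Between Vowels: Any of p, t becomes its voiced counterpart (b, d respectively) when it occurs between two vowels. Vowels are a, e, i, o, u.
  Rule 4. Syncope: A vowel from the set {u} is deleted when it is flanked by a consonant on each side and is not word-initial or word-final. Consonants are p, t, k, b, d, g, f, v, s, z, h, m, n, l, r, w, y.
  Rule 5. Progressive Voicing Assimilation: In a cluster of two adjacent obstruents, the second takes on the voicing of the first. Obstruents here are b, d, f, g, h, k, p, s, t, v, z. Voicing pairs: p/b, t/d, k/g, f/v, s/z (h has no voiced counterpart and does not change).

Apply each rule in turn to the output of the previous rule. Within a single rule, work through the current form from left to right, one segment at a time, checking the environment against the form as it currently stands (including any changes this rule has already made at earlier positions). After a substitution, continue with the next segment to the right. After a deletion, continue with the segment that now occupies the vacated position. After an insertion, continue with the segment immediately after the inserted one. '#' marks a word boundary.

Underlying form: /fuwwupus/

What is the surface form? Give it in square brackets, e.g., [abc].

[fwbz]

Rule 1 Degemination: [fuwwupus] → [fuwupus]
Rule 2 Nasal Place Assimilation: no change — [fuwupus]
Rule 3 Voicing Between Vowels: [fuwupus] → [fuwubus]
Rule 4 Syncope: [fuwubus] → [fwbs]
Rule 5 Progressive Voicing Assimilation: [fwbs] → [fwbz]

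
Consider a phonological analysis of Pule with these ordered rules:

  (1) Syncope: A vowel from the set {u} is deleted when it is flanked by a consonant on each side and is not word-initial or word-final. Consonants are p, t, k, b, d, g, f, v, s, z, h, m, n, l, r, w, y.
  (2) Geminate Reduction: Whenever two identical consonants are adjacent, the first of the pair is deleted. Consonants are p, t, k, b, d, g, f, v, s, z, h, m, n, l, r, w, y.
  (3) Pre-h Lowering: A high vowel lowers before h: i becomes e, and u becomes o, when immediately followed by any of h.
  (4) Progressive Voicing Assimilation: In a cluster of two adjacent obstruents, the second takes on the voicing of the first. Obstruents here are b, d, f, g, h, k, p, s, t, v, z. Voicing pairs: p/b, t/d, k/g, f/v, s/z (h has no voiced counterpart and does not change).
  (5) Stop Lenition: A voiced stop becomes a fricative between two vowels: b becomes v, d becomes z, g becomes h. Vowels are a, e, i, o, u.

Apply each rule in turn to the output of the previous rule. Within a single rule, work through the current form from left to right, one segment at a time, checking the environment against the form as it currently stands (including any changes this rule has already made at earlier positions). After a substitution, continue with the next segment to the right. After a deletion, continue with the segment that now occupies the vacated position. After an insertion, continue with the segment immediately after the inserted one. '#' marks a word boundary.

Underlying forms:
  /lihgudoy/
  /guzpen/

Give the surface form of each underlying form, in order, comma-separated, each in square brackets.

/lihgudoy/:
  (1) Syncope: [lihgudoy] → [lihgdoy]
  (2) Geminate Reduction: no change — [lihgdoy]
  (3) Pre-h Lowering: [lihgdoy] → [lehgdoy]
  (4) Progressive Voicing Assimilation: [lehgdoy] → [lehktoy]
  (5) Stop Lenition: no change — [lehktoy]
/guzpen/:
  (1) Syncope: [guzpen] → [gzpen]
  (2) Geminate Reduction: no change — [gzpen]
  (3) Pre-h Lowering: no change — [gzpen]
  (4) Progressive Voicing Assimilation: [gzpen] → [gzben]
  (5) Stop Lenition: no change — [gzben]

[lehktoy], [gzben]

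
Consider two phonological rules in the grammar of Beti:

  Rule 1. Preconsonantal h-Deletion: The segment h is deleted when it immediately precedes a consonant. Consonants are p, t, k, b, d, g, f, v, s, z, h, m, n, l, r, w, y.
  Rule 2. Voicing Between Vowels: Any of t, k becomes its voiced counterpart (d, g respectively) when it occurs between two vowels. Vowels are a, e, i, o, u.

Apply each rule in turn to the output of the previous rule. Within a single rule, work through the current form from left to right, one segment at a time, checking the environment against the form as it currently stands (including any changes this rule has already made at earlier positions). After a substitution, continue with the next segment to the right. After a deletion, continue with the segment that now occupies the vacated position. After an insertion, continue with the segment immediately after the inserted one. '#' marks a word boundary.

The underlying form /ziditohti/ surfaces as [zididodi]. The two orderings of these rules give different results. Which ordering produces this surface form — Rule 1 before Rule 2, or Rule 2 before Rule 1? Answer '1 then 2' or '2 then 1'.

1 then 2

Order 1 then 2:
  1 Preconsonantal h-Deletion: [ziditohti] → [ziditoti]
  2 Voicing Between Vowels: [ziditoti] → [zididodi]
  result: [zididodi]
Order 2 then 1:
  2 Voicing Between Vowels: [ziditohti] → [zididohti]
  1 Preconsonantal h-Deletion: [zididohti] → [zididoti]
  result: [zididoti]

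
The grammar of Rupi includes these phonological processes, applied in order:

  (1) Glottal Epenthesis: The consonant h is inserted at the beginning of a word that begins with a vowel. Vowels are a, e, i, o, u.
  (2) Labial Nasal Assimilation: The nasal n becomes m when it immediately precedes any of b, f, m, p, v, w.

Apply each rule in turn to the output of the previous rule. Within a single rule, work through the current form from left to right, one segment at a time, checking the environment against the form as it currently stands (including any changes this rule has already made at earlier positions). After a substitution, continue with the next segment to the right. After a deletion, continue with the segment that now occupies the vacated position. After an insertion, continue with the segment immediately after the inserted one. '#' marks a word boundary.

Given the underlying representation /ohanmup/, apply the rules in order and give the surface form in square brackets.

(1) Glottal Epenthesis: [ohanmup] → [hohanmup]
(2) Labial Nasal Assimilation: [hohanmup] → [hohammup]

[hohammup]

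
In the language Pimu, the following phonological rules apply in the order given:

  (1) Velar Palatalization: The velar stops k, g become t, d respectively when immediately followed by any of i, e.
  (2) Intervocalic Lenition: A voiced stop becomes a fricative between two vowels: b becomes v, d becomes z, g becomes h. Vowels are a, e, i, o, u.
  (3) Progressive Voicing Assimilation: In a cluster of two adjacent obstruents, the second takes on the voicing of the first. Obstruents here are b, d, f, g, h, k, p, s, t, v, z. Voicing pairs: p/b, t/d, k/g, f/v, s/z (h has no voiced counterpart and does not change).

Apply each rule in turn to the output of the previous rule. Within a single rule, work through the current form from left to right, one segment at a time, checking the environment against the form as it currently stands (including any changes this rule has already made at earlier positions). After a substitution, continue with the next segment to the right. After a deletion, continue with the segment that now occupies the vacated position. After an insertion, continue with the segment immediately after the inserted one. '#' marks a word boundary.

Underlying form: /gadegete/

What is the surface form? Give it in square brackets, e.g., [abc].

(1) Velar Palatalization: [gadegete] → [gadedete]
(2) Intervocalic Lenition: [gadedete] → [gazezete]
(3) Progressive Voicing Assimilation: no change — [gazezete]

[gazezete]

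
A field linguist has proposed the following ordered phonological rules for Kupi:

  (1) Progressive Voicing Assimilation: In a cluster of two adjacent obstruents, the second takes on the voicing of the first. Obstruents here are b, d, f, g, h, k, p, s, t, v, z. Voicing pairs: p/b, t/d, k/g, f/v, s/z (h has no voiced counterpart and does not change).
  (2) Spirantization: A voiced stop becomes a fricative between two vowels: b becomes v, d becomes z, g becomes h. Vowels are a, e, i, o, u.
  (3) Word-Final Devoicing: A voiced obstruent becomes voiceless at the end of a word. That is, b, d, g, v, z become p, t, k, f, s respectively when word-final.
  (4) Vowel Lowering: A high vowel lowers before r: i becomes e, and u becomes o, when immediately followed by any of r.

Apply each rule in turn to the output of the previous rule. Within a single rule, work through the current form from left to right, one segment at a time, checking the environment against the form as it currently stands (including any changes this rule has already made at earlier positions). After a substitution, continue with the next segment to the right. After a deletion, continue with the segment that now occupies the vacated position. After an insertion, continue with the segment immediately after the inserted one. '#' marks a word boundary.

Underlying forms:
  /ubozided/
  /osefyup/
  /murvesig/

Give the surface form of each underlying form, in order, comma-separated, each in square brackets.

[uvozizet], [osefyup], [morvesik]

/ubozided/:
  (1) Progressive Voicing Assimilation: no change — [ubozided]
  (2) Spirantization: [ubozided] → [uvozized]
  (3) Word-Final Devoicing: [uvozized] → [uvozizet]
  (4) Vowel Lowering: no change — [uvozizet]
/osefyup/:
  (1) Progressive Voicing Assimilation: no change — [osefyup]
  (2) Spirantization: no change — [osefyup]
  (3) Word-Final Devoicing: no change — [osefyup]
  (4) Vowel Lowering: no change — [osefyup]
/murvesig/:
  (1) Progressive Voicing Assimilation: no change — [murvesig]
  (2) Spirantization: no change — [murvesig]
  (3) Word-Final Devoicing: [murvesig] → [murvesik]
  (4) Vowel Lowering: [murvesik] → [morvesik]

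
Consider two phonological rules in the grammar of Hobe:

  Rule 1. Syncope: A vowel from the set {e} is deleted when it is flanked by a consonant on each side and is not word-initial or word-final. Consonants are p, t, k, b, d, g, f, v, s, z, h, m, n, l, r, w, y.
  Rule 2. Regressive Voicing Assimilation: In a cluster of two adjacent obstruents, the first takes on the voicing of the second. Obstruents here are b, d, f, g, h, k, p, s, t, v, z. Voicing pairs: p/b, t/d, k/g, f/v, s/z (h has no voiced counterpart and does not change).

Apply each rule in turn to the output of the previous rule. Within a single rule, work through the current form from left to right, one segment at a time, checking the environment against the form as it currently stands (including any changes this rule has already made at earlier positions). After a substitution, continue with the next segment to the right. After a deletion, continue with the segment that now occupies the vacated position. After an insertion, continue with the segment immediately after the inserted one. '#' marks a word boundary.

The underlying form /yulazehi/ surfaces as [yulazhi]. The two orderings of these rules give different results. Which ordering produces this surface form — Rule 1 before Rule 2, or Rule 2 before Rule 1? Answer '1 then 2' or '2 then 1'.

2 then 1

Order 1 then 2:
  1 Syncope: [yulazehi] → [yulazhi]
  2 Regressive Voicing Assimilation: [yulazhi] → [yulashi]
  result: [yulashi]
Order 2 then 1:
  2 Regressive Voicing Assimilation: no change — [yulazehi]
  1 Syncope: [yulazehi] → [yulazhi]
  result: [yulazhi]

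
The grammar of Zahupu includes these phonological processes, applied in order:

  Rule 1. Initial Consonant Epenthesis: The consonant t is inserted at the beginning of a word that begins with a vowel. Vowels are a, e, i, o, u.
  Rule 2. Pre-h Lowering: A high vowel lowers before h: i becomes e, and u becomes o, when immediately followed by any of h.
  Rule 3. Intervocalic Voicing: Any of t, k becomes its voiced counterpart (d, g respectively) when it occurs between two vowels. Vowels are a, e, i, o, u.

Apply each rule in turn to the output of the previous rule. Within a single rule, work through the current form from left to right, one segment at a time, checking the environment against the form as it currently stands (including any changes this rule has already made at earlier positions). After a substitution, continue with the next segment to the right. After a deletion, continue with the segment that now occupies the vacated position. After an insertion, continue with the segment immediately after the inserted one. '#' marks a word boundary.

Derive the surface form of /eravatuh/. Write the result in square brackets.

[teravadoh]

Rule 1 Initial Consonant Epenthesis: [eravatuh] → [teravatuh]
Rule 2 Pre-h Lowering: [teravatuh] → [teravatoh]
Rule 3 Intervocalic Voicing: [teravatoh] → [teravadoh]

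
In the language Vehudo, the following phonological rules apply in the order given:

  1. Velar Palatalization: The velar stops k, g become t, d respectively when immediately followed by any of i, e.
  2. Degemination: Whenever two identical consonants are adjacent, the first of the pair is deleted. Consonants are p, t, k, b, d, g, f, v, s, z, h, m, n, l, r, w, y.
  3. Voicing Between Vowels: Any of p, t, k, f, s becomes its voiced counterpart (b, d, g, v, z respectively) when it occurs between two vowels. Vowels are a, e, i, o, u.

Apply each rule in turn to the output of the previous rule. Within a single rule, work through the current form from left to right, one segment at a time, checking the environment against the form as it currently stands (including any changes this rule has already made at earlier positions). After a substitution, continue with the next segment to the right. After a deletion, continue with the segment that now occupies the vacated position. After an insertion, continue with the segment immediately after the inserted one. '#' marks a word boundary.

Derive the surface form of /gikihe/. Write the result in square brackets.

[didihe]

1 Velar Palatalization: [gikihe] → [ditihe]
2 Degemination: no change — [ditihe]
3 Voicing Between Vowels: [ditihe] → [didihe]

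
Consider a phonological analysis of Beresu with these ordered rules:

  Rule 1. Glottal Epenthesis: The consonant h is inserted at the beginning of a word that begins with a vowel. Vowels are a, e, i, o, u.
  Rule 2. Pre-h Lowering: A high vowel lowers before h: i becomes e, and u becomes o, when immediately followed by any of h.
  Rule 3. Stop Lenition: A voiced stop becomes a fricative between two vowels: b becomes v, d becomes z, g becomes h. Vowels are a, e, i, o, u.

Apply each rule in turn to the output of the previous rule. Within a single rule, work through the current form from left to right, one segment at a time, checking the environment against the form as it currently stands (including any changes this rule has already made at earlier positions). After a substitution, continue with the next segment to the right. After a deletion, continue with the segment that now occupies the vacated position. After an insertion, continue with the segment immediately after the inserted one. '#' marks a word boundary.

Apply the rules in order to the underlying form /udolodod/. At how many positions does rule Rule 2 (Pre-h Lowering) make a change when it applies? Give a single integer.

Rule 1 Glottal Epenthesis: [udolodod] → [hudolodod]
Rule 2 Pre-h Lowering: no change — [hudolodod]
Rule 3 Stop Lenition: [hudolodod] → [huzolozod]
Rule Rule 2 changed 0 position(s).

0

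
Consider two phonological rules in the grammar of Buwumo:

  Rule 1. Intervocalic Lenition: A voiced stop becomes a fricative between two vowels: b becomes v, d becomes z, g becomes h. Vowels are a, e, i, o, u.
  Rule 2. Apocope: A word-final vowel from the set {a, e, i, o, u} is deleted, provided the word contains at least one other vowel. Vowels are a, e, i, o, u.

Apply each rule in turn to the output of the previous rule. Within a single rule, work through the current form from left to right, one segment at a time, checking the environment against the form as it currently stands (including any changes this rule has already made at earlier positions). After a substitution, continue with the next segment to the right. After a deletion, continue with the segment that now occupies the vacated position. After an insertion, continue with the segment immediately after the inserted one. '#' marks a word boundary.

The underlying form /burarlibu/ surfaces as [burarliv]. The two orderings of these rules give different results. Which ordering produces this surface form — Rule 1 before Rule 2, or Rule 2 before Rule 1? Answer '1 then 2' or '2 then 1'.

Order 1 then 2:
  1 Intervocalic Lenition: [burarlibu] → [burarlivu]
  2 Apocope: [burarlivu] → [burarliv]
  result: [burarliv]
Order 2 then 1:
  2 Apocope: [burarlibu] → [burarlib]
  1 Intervocalic Lenition: no change — [burarlib]
  result: [burarlib]

1 then 2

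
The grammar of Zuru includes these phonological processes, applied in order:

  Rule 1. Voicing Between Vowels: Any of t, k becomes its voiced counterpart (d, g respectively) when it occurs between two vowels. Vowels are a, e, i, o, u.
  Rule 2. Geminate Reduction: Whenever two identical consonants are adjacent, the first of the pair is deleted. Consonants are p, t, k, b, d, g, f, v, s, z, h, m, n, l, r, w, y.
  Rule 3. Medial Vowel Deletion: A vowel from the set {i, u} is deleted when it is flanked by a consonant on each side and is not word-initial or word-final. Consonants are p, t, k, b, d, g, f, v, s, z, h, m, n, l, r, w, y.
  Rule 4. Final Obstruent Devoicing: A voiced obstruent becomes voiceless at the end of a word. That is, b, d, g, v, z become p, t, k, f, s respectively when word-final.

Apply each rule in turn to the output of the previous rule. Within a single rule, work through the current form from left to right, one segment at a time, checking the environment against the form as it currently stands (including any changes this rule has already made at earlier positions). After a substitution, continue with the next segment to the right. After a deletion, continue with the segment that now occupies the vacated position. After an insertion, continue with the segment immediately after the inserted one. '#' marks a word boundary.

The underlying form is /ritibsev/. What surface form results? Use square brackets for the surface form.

Rule 1 Voicing Between Vowels: [ritibsev] → [ridibsev]
Rule 2 Geminate Reduction: no change — [ridibsev]
Rule 3 Medial Vowel Deletion: [ridibsev] → [rdbsev]
Rule 4 Final Obstruent Devoicing: [rdbsev] → [rdbsef]

[rdbsef]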